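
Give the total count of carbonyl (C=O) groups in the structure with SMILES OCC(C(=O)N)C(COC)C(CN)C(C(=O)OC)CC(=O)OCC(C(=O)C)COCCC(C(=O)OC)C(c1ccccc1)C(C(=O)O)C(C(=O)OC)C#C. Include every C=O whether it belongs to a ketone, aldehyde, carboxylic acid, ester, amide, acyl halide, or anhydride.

7

CH(CONH2): amide, 1 C=O (running total 1).
CH(COOCH3): ester, 1 C=O (running total 2).
CH2COOCH2: ester, 1 C=O (running total 3).
CH(COCH3): ketone, 1 C=O (running total 4).
CH(COOCH3): ester, 1 C=O (running total 5).
CH(COOH): carboxylic acid, 1 C=O (running total 6).
CH(COOCH3): ester, 1 C=O (running total 7).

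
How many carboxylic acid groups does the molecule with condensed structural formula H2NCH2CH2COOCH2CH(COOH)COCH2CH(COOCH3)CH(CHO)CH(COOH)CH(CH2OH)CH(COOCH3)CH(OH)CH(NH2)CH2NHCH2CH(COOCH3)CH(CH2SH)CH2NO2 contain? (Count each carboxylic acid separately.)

2

Taking each segment in turn:
  H2NCH2: –NH2 on an sp³ carbon with no adjacent C=O → amine.
  CH2COOCH2: –C(=O)–O–C with C on the carbonyl side → ester.
  CH(COOH): pendant –COOH: carbonyl C bonded to C and –OH → carboxylic acid.
  CO: –C(=O)– with carbon on both sides → ketone.
  CH(COOCH3): pendant –COOCH3: carbonyl C bonded to C and –OCH3 → ester.
  CH(CHO): pendant –CHO: carbonyl C bonded to C and H → aldehyde.
  CH(COOH): pendant –COOH: carbonyl C bonded to C and –OH → carboxylic acid.
  CH(CH2OH): pendant –CH2OH on an sp³ backbone C → alcohol.
  CH(COOCH3): pendant –COOCH3: carbonyl C bonded to C and –OCH3 → ester.
  CH(OH): –OH on an sp³ carbon → alcohol (secondary).
  CH(NH2): –NH2 on an sp³ carbon with no adjacent C=O → amine.
  CH2NHCH2: C–N–C with sp³ carbons and no adjacent C=O → amine (secondary).
  CH(COOCH3): pendant –COOCH3: carbonyl C bonded to C and –OCH3 → ester.
  CH(CH2SH): pendant –CH2SH → thiol.
  CH2NO2: –NO2 on carbon → nitro group.
Carboxylic acid appears at: CH(COOH), CH(COOH) → 2.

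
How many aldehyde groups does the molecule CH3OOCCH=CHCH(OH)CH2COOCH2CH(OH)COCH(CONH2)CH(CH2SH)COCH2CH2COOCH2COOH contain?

Reading the structure from left to right:
  CH3OOC: CH3O–C(=O)–: carbonyl C bonded to C and to –OCH3 → ester (not ketone + ether).
  CH=CH: C=C double bond → alkene.
  CH(OH): –OH on an sp³ carbon → alcohol (secondary).
  CH2COOCH2: –C(=O)–O–C with C on the carbonyl side → ester.
  CH(OH): –OH on an sp³ carbon → alcohol (secondary).
  CO: –C(=O)– with carbon on both sides → ketone.
  CH(CONH2): pendant –CONH2: carbonyl C bonded to C and N → amide.
  CH(CH2SH): pendant –CH2SH → thiol.
  CO: –C(=O)– with carbon on both sides → ketone.
  CH2COOCH2: –C(=O)–O–C with C on the carbonyl side → ester.
  COOH: –COOH: carbonyl C bonded to –OH and C → carboxylic acid (the –OH is not a separate alcohol).
No segment is a aldehyde: CH3OOC is ester, not aldehyde; CH2COOCH2 is ester, not aldehyde; CO is ketone, not aldehyde. → 0.

0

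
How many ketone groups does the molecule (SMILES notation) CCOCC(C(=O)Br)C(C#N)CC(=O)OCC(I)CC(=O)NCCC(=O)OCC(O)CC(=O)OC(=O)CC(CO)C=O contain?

0

Taking each segment in turn:
  CH2OCH2: C–O–C with sp³ carbons on both sides and no adjacent C=O → ether.
  CH(COBr): pendant –C(=O)X: carbonyl C bonded to C and halogen → acyl halide.
  CH(CN): pendant –C≡N: nitrile.
  CH2COOCH2: –C(=O)–O–C with C on the carbonyl side → ester.
  CH(I): halogen on an sp³ carbon → alkyl halide.
  CH2CONHCH2: –C(=O)–N– linkage → amide (the N is not an amine).
  CH2COOCH2: –C(=O)–O–C with C on the carbonyl side → ester.
  CH(OH): –OH on an sp³ carbon → alcohol (secondary).
  CH2CO-O-COCH2: two acyl groups sharing one oxygen, –C(=O)–O–C(=O)– → anhydride.
  CH(CH2OH): pendant –CH2OH on an sp³ backbone C → alcohol.
  CHO: terminal –CHO: carbonyl C bonded to H and C → aldehyde.
No segment is a ketone: CH(COBr) is acyl halide, not ketone; CH2COOCH2 is ester, not ketone; CH2CONHCH2 is amide, not ketone. → 0.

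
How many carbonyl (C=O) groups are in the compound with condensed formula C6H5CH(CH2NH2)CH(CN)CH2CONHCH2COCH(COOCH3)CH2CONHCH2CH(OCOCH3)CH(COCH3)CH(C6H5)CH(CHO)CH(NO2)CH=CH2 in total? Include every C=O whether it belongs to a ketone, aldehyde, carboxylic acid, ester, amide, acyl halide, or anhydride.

CH2CONHCH2: amide, 1 C=O (running total 1).
CO: ketone, 1 C=O (running total 2).
CH(COOCH3): ester, 1 C=O (running total 3).
CH2CONHCH2: amide, 1 C=O (running total 4).
CH(OCOCH3): ester, 1 C=O (running total 5).
CH(COCH3): ketone, 1 C=O (running total 6).
CH(CHO): aldehyde, 1 C=O (running total 7).

7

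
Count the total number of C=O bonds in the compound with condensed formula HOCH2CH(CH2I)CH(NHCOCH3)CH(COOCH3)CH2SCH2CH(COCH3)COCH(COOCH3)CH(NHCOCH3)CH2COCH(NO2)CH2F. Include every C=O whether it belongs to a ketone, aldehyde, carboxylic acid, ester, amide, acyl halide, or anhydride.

CH(NHCOCH3): amide, 1 C=O (running total 1).
CH(COOCH3): ester, 1 C=O (running total 2).
CH(COCH3): ketone, 1 C=O (running total 3).
CO: ketone, 1 C=O (running total 4).
CH(COOCH3): ester, 1 C=O (running total 5).
CH(NHCOCH3): amide, 1 C=O (running total 6).
CO: ketone, 1 C=O (running total 7).

7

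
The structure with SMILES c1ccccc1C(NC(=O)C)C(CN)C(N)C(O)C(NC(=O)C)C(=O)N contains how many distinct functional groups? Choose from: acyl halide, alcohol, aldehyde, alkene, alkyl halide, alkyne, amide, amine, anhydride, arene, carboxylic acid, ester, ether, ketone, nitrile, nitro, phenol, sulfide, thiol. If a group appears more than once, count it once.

4

Taking each segment in turn:
  C6H5: C6H5– phenyl ring → arene.
  CH(NHCOCH3): pendant –NHC(=O)CH3: N bonded to a carbonyl → amide (not amine).
  CH(CH2NH2): pendant –CH2NH2: N on sp³ C, no adjacent C=O → amine.
  CH(NH2): –NH2 on an sp³ carbon with no adjacent C=O → amine.
  CH(OH): –OH on an sp³ carbon → alcohol (secondary).
  CH(NHCOCH3): pendant –NHC(=O)CH3: N bonded to a carbonyl → amide (not amine).
  CONH2: –C(=O)NH2: carbonyl C bonded to C and to N → amide (the N is not a separate amine).
Distinct types present: alcohol, amide, amine, arene.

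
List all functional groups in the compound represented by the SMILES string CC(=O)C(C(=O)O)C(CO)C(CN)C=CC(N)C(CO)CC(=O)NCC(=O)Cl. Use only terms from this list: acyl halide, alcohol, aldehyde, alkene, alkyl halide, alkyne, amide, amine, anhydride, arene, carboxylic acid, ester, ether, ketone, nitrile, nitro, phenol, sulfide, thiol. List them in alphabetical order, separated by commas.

–C(=O)– with carbon on both sides → ketone.
pendant –COOH: carbonyl C bonded to C and –OH → carboxylic acid.
pendant –CH2OH on an sp³ backbone C → alcohol.
pendant –CH2NH2: N on sp³ C, no adjacent C=O → amine.
C=C double bond → alkene.
–NH2 on an sp³ carbon with no adjacent C=O → amine.
pendant –CH2OH on an sp³ backbone C → alcohol.
–C(=O)–N– linkage → amide (the N is not an amine).
–C(=O)Cl: carbonyl C bonded to C and to a halogen → acyl halide (not alkyl halide).

acyl halide, alcohol, alkene, amide, amine, carboxylic acid, ketone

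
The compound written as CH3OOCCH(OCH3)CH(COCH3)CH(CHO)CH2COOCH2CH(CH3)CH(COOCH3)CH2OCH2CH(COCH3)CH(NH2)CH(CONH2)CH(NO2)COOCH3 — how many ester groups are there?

Taking each segment in turn:
  CH3OOC: CH3O–C(=O)–: carbonyl C bonded to C and to –OCH3 → ester (not ketone + ether).
  CH(OCH3): pendant –OCH3: C–O–C with sp³ C, no adjacent C=O → ether.
  CH(COCH3): pendant –COCH3: carbonyl C bonded to two carbons → ketone.
  CH(CHO): pendant –CHO: carbonyl C bonded to C and H → aldehyde.
  CH2COOCH2: –C(=O)–O–C with C on the carbonyl side → ester.
  CH(COOCH3): pendant –COOCH3: carbonyl C bonded to C and –OCH3 → ester.
  CH2OCH2: C–O–C with sp³ carbons on both sides and no adjacent C=O → ether.
  CH(COCH3): pendant –COCH3: carbonyl C bonded to two carbons → ketone.
  CH(NH2): –NH2 on an sp³ carbon with no adjacent C=O → amine.
  CH(CONH2): pendant –CONH2: carbonyl C bonded to C and N → amide.
  CH(NO2): –NO2 on an sp³ carbon → nitro (the N=O is not a carbonyl).
  COOCH3: –C(=O)OCH3: carbonyl C bonded to C and to –OCH3 → ester (not ketone + ether).
Ester appears at: CH3OOC, CH2COOCH2, CH(COOCH3), COOCH3 → 4.

4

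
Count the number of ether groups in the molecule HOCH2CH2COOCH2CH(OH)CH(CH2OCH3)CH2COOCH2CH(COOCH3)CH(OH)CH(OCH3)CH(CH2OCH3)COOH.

3

Working along the chain:
  HOCH2: HO– on an sp³ carbon → alcohol.
  CH2COOCH2: –C(=O)–O–C with C on the carbonyl side → ester.
  CH(OH): –OH on an sp³ carbon → alcohol (secondary).
  CH(CH2OCH3): pendant –CH2OCH3: C–O–C linkage → ether.
  CH2COOCH2: –C(=O)–O–C with C on the carbonyl side → ester.
  CH(COOCH3): pendant –COOCH3: carbonyl C bonded to C and –OCH3 → ester.
  CH(OH): –OH on an sp³ carbon → alcohol (secondary).
  CH(OCH3): pendant –OCH3: C–O–C with sp³ C, no adjacent C=O → ether.
  CH(CH2OCH3): pendant –CH2OCH3: C–O–C linkage → ether.
  COOH: –COOH: carbonyl C bonded to –OH and C → carboxylic acid (the –OH is not a separate alcohol).
Ether appears at: CH(CH2OCH3), CH(OCH3), CH(CH2OCH3) → 3.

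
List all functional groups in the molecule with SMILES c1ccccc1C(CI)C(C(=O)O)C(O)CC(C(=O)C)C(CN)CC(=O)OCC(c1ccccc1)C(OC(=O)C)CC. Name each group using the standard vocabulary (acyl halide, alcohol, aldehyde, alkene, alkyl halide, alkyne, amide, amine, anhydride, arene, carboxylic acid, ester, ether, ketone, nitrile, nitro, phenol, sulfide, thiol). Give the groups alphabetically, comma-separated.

Reading the structure from left to right:
  C6H5: C6H5– phenyl ring → arene.
  CH(CH2I): pendant –CH2X: halogen on sp³ carbon → alkyl halide.
  CH(COOH): pendant –COOH: carbonyl C bonded to C and –OH → carboxylic acid.
  CH(OH): –OH on an sp³ carbon → alcohol (secondary).
  CH(COCH3): pendant –COCH3: carbonyl C bonded to two carbons → ketone.
  CH(CH2NH2): pendant –CH2NH2: N on sp³ C, no adjacent C=O → amine.
  CH2COOCH2: –C(=O)–O–C with C on the carbonyl side → ester.
  CH(C6H5): pendant –C6H5: benzene ring → arene.
  CH(OCOCH3): pendant –OC(=O)CH3: an acyloxy group → ester.

alcohol, alkyl halide, amine, arene, carboxylic acid, ester, ketone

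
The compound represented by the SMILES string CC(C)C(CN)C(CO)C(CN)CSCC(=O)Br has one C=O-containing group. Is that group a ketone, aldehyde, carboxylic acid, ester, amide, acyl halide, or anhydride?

The carbonyl is in the COBr segment: –C(=O)Br: carbonyl C bonded to C and to a halogen → acyl halide (not alkyl halide).

acyl halide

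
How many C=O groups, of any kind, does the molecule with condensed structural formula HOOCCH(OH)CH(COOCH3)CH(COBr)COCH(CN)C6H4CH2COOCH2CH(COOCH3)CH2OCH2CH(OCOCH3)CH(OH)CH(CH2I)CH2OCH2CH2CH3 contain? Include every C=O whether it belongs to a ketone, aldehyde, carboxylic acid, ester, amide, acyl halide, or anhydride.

7

HOOC: carboxylic acid, 1 C=O (running total 1).
CH(COOCH3): ester, 1 C=O (running total 2).
CH(COBr): acyl halide, 1 C=O (running total 3).
CO: ketone, 1 C=O (running total 4).
CH2COOCH2: ester, 1 C=O (running total 5).
CH(COOCH3): ester, 1 C=O (running total 6).
CH(OCOCH3): ester, 1 C=O (running total 7).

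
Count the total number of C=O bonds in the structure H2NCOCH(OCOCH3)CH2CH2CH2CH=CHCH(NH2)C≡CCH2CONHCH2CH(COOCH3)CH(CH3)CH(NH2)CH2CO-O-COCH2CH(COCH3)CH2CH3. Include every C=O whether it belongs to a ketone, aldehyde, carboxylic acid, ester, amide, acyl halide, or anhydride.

H2NCO: amide, 1 C=O (running total 1).
CH(OCOCH3): ester, 1 C=O (running total 2).
CH2CONHCH2: amide, 1 C=O (running total 3).
CH(COOCH3): ester, 1 C=O (running total 4).
CH2CO-O-COCH2: anhydride, 2 C=O (running total 6).
CH(COCH3): ketone, 1 C=O (running total 7).

7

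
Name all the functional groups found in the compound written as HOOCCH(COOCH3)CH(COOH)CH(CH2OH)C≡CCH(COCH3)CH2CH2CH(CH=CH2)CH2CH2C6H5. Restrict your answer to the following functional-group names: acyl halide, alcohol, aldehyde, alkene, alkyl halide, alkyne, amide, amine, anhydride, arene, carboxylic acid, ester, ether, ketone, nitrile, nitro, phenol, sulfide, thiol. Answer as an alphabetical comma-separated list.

alcohol, alkene, alkyne, arene, carboxylic acid, ester, ketone

Taking each segment in turn:
  HOOC: –COOH: carbonyl C bonded to –OH and C → carboxylic acid (the –OH is not a separate alcohol).
  CH(COOCH3): pendant –COOCH3: carbonyl C bonded to C and –OCH3 → ester.
  CH(COOH): pendant –COOH: carbonyl C bonded to C and –OH → carboxylic acid.
  CH(CH2OH): pendant –CH2OH on an sp³ backbone C → alcohol.
  C≡C: C≡C triple bond → alkyne.
  CH(COCH3): pendant –COCH3: carbonyl C bonded to two carbons → ketone.
  CH(CH=CH2): pendant –CH=CH2: C=C double bond → alkene.
  C6H5: –C6H5 phenyl ring → arene.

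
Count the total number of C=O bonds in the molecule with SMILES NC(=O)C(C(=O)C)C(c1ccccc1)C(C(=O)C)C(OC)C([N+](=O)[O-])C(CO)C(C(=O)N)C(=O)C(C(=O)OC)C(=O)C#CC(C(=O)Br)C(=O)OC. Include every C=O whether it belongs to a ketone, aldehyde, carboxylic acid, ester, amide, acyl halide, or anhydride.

9

H2NCO: amide, 1 C=O (running total 1).
CH(COCH3): ketone, 1 C=O (running total 2).
CH(COCH3): ketone, 1 C=O (running total 3).
CH(CONH2): amide, 1 C=O (running total 4).
CO: ketone, 1 C=O (running total 5).
CH(COOCH3): ester, 1 C=O (running total 6).
CO: ketone, 1 C=O (running total 7).
CH(COBr): acyl halide, 1 C=O (running total 8).
COOCH3: ester, 1 C=O (running total 9).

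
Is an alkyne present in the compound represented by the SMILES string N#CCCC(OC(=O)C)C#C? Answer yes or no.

yes

Taking each segment in turn:
  N≡C: N≡C–: carbon triple-bonded to nitrogen → nitrile.
  CH(OCOCH3): pendant –OC(=O)CH3: an acyloxy group → ester.
  C≡CH: C≡C triple bond → alkyne.
The C≡CH segment supplies the alkyne: C≡C triple bond → alkyne.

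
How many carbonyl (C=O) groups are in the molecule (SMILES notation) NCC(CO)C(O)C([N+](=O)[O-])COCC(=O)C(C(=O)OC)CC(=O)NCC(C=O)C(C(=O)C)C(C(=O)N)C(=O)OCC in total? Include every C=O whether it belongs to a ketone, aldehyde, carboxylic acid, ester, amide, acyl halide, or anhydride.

7

CO: ketone, 1 C=O (running total 1).
CH(COOCH3): ester, 1 C=O (running total 2).
CH2CONHCH2: amide, 1 C=O (running total 3).
CH(CHO): aldehyde, 1 C=O (running total 4).
CH(COCH3): ketone, 1 C=O (running total 5).
CH(CONH2): amide, 1 C=O (running total 6).
COOCH2CH3: ester, 1 C=O (running total 7).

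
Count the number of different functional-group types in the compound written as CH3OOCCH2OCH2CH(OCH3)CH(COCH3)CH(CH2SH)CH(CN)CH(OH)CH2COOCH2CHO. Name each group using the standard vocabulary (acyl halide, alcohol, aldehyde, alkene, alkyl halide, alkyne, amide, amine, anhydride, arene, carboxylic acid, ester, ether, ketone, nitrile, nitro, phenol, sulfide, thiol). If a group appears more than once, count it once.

Taking each segment in turn:
  CH3OOC: CH3O–C(=O)–: carbonyl C bonded to C and to –OCH3 → ester (not ketone + ether).
  CH2OCH2: C–O–C with sp³ carbons on both sides and no adjacent C=O → ether.
  CH(OCH3): pendant –OCH3: C–O–C with sp³ C, no adjacent C=O → ether.
  CH(COCH3): pendant –COCH3: carbonyl C bonded to two carbons → ketone.
  CH(CH2SH): pendant –CH2SH → thiol.
  CH(CN): pendant –C≡N: nitrile.
  CH(OH): –OH on an sp³ carbon → alcohol (secondary).
  CH2COOCH2: –C(=O)–O–C with C on the carbonyl side → ester.
  CHO: terminal –CHO: carbonyl C bonded to H and C → aldehyde.
Distinct types present: alcohol, aldehyde, ester, ether, ketone, nitrile, thiol.

7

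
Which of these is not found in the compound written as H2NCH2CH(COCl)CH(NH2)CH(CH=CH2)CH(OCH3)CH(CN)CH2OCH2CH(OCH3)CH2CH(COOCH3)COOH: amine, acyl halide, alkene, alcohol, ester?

alcohol

ester: present (CH(COOCH3) — pendant –COOCH3: carbonyl C bonded to C and –OCH3 → ester).
alkene: present (CH(CH=CH2) — pendant –CH=CH2: C=C double bond → alkene).
acyl halide: present (CH(COCl) — pendant –C(=O)X: carbonyl C bonded to C and halogen → acyl halide).
amine: present (H2NCH2 — –NH2 on an sp³ carbon with no adjacent C=O → amine).
alcohol: absent. In COOH, the –OH sits on a carbonyl carbon, making it part of a carboxylic acid, not an alcohol.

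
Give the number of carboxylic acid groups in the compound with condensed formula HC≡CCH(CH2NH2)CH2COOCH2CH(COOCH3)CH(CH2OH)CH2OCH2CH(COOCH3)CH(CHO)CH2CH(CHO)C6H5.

0

Working along the chain:
  HC≡C: C≡C triple bond → alkyne.
  CH(CH2NH2): pendant –CH2NH2: N on sp³ C, no adjacent C=O → amine.
  CH2COOCH2: –C(=O)–O–C with C on the carbonyl side → ester.
  CH(COOCH3): pendant –COOCH3: carbonyl C bonded to C and –OCH3 → ester.
  CH(CH2OH): pendant –CH2OH on an sp³ backbone C → alcohol.
  CH2OCH2: C–O–C with sp³ carbons on both sides and no adjacent C=O → ether.
  CH(COOCH3): pendant –COOCH3: carbonyl C bonded to C and –OCH3 → ester.
  CH(CHO): pendant –CHO: carbonyl C bonded to C and H → aldehyde.
  CH(CHO): pendant –CHO: carbonyl C bonded to C and H → aldehyde.
  C6H5: –C6H5 phenyl ring → arene.
No segment is a carboxylic acid: CH2COOCH2 is ester, not carboxylic acid; CH(COOCH3) is ester, not carboxylic acid; CH(CH2OH) is alcohol, not carboxylic acid. → 0.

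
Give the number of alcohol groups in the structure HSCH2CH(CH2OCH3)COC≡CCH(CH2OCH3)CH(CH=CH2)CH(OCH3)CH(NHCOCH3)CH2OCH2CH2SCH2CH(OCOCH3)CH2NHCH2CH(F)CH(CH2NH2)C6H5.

0

–SH on an sp³ carbon → thiol.
pendant –CH2OCH3: C–O–C linkage → ether.
–C(=O)– with carbon on both sides → ketone.
C≡C triple bond → alkyne.
pendant –CH2OCH3: C–O–C linkage → ether.
pendant –CH=CH2: C=C double bond → alkene.
pendant –OCH3: C–O–C with sp³ C, no adjacent C=O → ether.
pendant –NHC(=O)CH3: N bonded to a carbonyl → amide (not amine).
C–O–C with sp³ carbons on both sides and no adjacent C=O → ether.
C–S–C linkage → sulfide (thioether).
pendant –OC(=O)CH3: an acyloxy group → ester.
C–N–C with sp³ carbons and no adjacent C=O → amine (secondary).
halogen on an sp³ carbon → alkyl halide.
pendant –CH2NH2: N on sp³ C, no adjacent C=O → amine.
–C6H5 phenyl ring → arene.
No segment is a alcohol: HSCH2 is thiol, not alcohol; CH(CH2OCH3) is ether, not alcohol; CO is ketone, not alcohol. → 0.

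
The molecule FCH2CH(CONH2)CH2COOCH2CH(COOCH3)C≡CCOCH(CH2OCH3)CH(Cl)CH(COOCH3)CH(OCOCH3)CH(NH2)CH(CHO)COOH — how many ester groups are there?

4

halogen on an sp³ carbon → alkyl halide.
pendant –CONH2: carbonyl C bonded to C and N → amide.
–C(=O)–O–C with C on the carbonyl side → ester.
pendant –COOCH3: carbonyl C bonded to C and –OCH3 → ester.
C≡C triple bond → alkyne.
–C(=O)– with carbon on both sides → ketone.
pendant –CH2OCH3: C–O–C linkage → ether.
halogen on an sp³ carbon → alkyl halide.
pendant –COOCH3: carbonyl C bonded to C and –OCH3 → ester.
pendant –OC(=O)CH3: an acyloxy group → ester.
–NH2 on an sp³ carbon with no adjacent C=O → amine.
pendant –CHO: carbonyl C bonded to C and H → aldehyde.
–COOH: carbonyl C bonded to –OH and C → carboxylic acid (the –OH is not a separate alcohol).
Ester appears at: CH2COOCH2, CH(COOCH3), CH(COOCH3), CH(OCOCH3) → 4.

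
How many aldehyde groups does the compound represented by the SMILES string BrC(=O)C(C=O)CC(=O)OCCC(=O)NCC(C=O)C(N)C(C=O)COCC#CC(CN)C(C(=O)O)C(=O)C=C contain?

3

Taking each segment in turn:
  BrCO: –C(=O)Br: carbonyl C bonded to C and to a halogen → acyl halide (not alkyl halide).
  CH(CHO): pendant –CHO: carbonyl C bonded to C and H → aldehyde.
  CH2COOCH2: –C(=O)–O–C with C on the carbonyl side → ester.
  CH2CONHCH2: –C(=O)–N– linkage → amide (the N is not an amine).
  CH(CHO): pendant –CHO: carbonyl C bonded to C and H → aldehyde.
  CH(NH2): –NH2 on an sp³ carbon with no adjacent C=O → amine.
  CH(CHO): pendant –CHO: carbonyl C bonded to C and H → aldehyde.
  CH2OCH2: C–O–C with sp³ carbons on both sides and no adjacent C=O → ether.
  C≡C: C≡C triple bond → alkyne.
  CH(CH2NH2): pendant –CH2NH2: N on sp³ C, no adjacent C=O → amine.
  CH(COOH): pendant –COOH: carbonyl C bonded to C and –OH → carboxylic acid.
  CO: –C(=O)– with carbon on both sides → ketone.
  CH=CH2: C=C double bond → alkene.
Aldehyde appears at: CH(CHO), CH(CHO), CH(CHO) → 3.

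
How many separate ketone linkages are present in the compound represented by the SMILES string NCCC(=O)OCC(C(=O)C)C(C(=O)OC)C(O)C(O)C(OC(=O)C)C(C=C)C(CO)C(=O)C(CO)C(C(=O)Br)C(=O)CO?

Working along the chain:
  H2NCH2: –NH2 on an sp³ carbon with no adjacent C=O → amine.
  CH2COOCH2: –C(=O)–O–C with C on the carbonyl side → ester.
  CH(COCH3): pendant –COCH3: carbonyl C bonded to two carbons → ketone.
  CH(COOCH3): pendant –COOCH3: carbonyl C bonded to C and –OCH3 → ester.
  CH(OH): –OH on an sp³ carbon → alcohol (secondary).
  CH(OH): –OH on an sp³ carbon → alcohol (secondary).
  CH(OCOCH3): pendant –OC(=O)CH3: an acyloxy group → ester.
  CH(CH=CH2): pendant –CH=CH2: C=C double bond → alkene.
  CH(CH2OH): pendant –CH2OH on an sp³ backbone C → alcohol.
  CO: –C(=O)– with carbon on both sides → ketone.
  CH(CH2OH): pendant –CH2OH on an sp³ backbone C → alcohol.
  CH(COBr): pendant –C(=O)X: carbonyl C bonded to C and halogen → acyl halide.
  CO: –C(=O)– with carbon on both sides → ketone.
  CH2OH: –OH on an sp³ carbon → alcohol.
Ketone appears at: CH(COCH3), CO, CO → 3.

3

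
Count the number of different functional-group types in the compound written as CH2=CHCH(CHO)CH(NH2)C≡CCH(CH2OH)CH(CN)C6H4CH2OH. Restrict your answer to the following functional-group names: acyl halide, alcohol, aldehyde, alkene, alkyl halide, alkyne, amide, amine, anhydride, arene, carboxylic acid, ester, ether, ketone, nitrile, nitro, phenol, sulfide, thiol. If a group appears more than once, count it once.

7

Taking each segment in turn:
  CH2=CH: C=C double bond → alkene.
  CH(CHO): pendant –CHO: carbonyl C bonded to C and H → aldehyde.
  CH(NH2): –NH2 on an sp³ carbon with no adjacent C=O → amine.
  C≡C: C≡C triple bond → alkyne.
  CH(CH2OH): pendant –CH2OH on an sp³ backbone C → alcohol.
  CH(CN): pendant –C≡N: nitrile.
  C6H4: para-disubstituted benzene ring → arene.
  CH2OH: –OH on an sp³ carbon → alcohol.
Distinct types present: alcohol, aldehyde, alkene, alkyne, amine, arene, nitrile.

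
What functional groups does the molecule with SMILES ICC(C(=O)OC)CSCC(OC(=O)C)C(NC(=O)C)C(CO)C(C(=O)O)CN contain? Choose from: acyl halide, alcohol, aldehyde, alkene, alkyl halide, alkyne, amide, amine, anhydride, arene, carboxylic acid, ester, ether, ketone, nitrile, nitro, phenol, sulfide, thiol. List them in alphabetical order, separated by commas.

alcohol, alkyl halide, amide, amine, carboxylic acid, ester, sulfide

halogen on an sp³ carbon → alkyl halide.
pendant –COOCH3: carbonyl C bonded to C and –OCH3 → ester.
C–S–C linkage → sulfide (thioether).
pendant –OC(=O)CH3: an acyloxy group → ester.
pendant –NHC(=O)CH3: N bonded to a carbonyl → amide (not amine).
pendant –CH2OH on an sp³ backbone C → alcohol.
pendant –COOH: carbonyl C bonded to C and –OH → carboxylic acid.
–NH2 on an sp³ carbon with no adjacent C=O → amine.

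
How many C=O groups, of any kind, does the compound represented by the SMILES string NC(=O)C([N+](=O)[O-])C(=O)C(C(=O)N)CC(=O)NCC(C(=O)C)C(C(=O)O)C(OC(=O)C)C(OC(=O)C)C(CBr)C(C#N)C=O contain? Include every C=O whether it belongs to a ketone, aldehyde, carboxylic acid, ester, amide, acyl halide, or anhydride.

H2NCO: amide, 1 C=O (running total 1).
CO: ketone, 1 C=O (running total 2).
CH(CONH2): amide, 1 C=O (running total 3).
CH2CONHCH2: amide, 1 C=O (running total 4).
CH(COCH3): ketone, 1 C=O (running total 5).
CH(COOH): carboxylic acid, 1 C=O (running total 6).
CH(OCOCH3): ester, 1 C=O (running total 7).
CH(OCOCH3): ester, 1 C=O (running total 8).
CHO: aldehyde, 1 C=O (running total 9).

9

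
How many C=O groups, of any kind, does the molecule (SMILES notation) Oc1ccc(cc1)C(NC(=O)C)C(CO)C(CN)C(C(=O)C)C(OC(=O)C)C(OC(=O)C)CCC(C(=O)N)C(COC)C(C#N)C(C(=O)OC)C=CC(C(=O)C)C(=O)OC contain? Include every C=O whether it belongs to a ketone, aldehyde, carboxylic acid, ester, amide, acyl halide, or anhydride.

8

CH(NHCOCH3): amide, 1 C=O (running total 1).
CH(COCH3): ketone, 1 C=O (running total 2).
CH(OCOCH3): ester, 1 C=O (running total 3).
CH(OCOCH3): ester, 1 C=O (running total 4).
CH(CONH2): amide, 1 C=O (running total 5).
CH(COOCH3): ester, 1 C=O (running total 6).
CH(COCH3): ketone, 1 C=O (running total 7).
COOCH3: ester, 1 C=O (running total 8).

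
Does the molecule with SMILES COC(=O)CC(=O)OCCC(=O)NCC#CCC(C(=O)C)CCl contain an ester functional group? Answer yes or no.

Taking each segment in turn:
  CH3OOC: CH3O–C(=O)–: carbonyl C bonded to C and to –OCH3 → ester (not ketone + ether).
  CH2COOCH2: –C(=O)–O–C with C on the carbonyl side → ester.
  CH2CONHCH2: –C(=O)–N– linkage → amide (the N is not an amine).
  C≡C: C≡C triple bond → alkyne.
  CH(COCH3): pendant –COCH3: carbonyl C bonded to two carbons → ketone.
  CH2Cl: halogen on an sp³ carbon → alkyl halide.
The CH3OOC segment supplies the ester: CH3O–C(=O)–: carbonyl C bonded to C and to –OCH3 → ester (not ketone + ether).

yes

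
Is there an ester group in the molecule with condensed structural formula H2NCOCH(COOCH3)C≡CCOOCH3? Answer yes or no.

yes

Taking each segment in turn:
  H2NCO: –C(=O)NH2: carbonyl C bonded to C and to N → amide (the N is not a separate amine).
  CH(COOCH3): pendant –COOCH3: carbonyl C bonded to C and –OCH3 → ester.
  C≡C: C≡C triple bond → alkyne.
  COOCH3: –C(=O)OCH3: carbonyl C bonded to C and to –OCH3 → ester (not ketone + ether).
The CH(COOCH3) segment supplies the ester: pendant –COOCH3: carbonyl C bonded to C and –OCH3 → ester.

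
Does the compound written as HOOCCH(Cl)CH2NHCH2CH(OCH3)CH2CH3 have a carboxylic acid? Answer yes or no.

yes

–COOH: carbonyl C bonded to –OH and C → carboxylic acid (the –OH is not a separate alcohol).
halogen on an sp³ carbon → alkyl halide.
C–N–C with sp³ carbons and no adjacent C=O → amine (secondary).
pendant –OCH3: C–O–C with sp³ C, no adjacent C=O → ether.
The HOOC segment supplies the carboxylic acid: –COOH: carbonyl C bonded to –OH and C → carboxylic acid (the –OH is not a separate alcohol).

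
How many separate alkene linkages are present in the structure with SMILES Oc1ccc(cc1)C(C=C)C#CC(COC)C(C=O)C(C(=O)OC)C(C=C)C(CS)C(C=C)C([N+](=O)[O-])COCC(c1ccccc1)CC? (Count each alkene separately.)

Reading the structure from left to right:
  HOC6H4: –OH attached directly to an aromatic ring → phenol (not alcohol); the ring itself is an arene.
  CH(CH=CH2): pendant –CH=CH2: C=C double bond → alkene.
  C≡C: C≡C triple bond → alkyne.
  CH(CH2OCH3): pendant –CH2OCH3: C–O–C linkage → ether.
  CH(CHO): pendant –CHO: carbonyl C bonded to C and H → aldehyde.
  CH(COOCH3): pendant –COOCH3: carbonyl C bonded to C and –OCH3 → ester.
  CH(CH=CH2): pendant –CH=CH2: C=C double bond → alkene.
  CH(CH2SH): pendant –CH2SH → thiol.
  CH(CH=CH2): pendant –CH=CH2: C=C double bond → alkene.
  CH(NO2): –NO2 on an sp³ carbon → nitro (the N=O is not a carbonyl).
  CH2OCH2: C–O–C with sp³ carbons on both sides and no adjacent C=O → ether.
  CH(C6H5): pendant –C6H5: benzene ring → arene.
Alkene appears at: CH(CH=CH2), CH(CH=CH2), CH(CH=CH2) → 3.

3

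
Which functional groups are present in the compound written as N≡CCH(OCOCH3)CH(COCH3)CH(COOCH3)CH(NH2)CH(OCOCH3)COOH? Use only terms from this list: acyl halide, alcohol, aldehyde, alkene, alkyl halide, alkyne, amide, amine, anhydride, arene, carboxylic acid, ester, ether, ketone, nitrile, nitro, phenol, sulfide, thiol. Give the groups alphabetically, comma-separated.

Taking each segment in turn:
  N≡C: N≡C–: carbon triple-bonded to nitrogen → nitrile.
  CH(OCOCH3): pendant –OC(=O)CH3: an acyloxy group → ester.
  CH(COCH3): pendant –COCH3: carbonyl C bonded to two carbons → ketone.
  CH(COOCH3): pendant –COOCH3: carbonyl C bonded to C and –OCH3 → ester.
  CH(NH2): –NH2 on an sp³ carbon with no adjacent C=O → amine.
  CH(OCOCH3): pendant –OC(=O)CH3: an acyloxy group → ester.
  COOH: –COOH: carbonyl C bonded to –OH and C → carboxylic acid (the –OH is not a separate alcohol).

amine, carboxylic acid, ester, ketone, nitrile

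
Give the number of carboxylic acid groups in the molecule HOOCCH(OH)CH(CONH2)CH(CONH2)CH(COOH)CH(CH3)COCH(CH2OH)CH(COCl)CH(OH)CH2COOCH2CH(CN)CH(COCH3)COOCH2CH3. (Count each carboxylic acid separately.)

–COOH: carbonyl C bonded to –OH and C → carboxylic acid (the –OH is not a separate alcohol).
–OH on an sp³ carbon → alcohol (secondary).
pendant –CONH2: carbonyl C bonded to C and N → amide.
pendant –CONH2: carbonyl C bonded to C and N → amide.
pendant –COOH: carbonyl C bonded to C and –OH → carboxylic acid.
–C(=O)– with carbon on both sides → ketone.
pendant –CH2OH on an sp³ backbone C → alcohol.
pendant –C(=O)X: carbonyl C bonded to C and halogen → acyl halide.
–OH on an sp³ carbon → alcohol (secondary).
–C(=O)–O–C with C on the carbonyl side → ester.
pendant –C≡N: nitrile.
pendant –COCH3: carbonyl C bonded to two carbons → ketone.
–C(=O)OCH2CH3: carbonyl C bonded to C and to –OEt → ester.
Carboxylic acid appears at: HOOC, CH(COOH) → 2.

2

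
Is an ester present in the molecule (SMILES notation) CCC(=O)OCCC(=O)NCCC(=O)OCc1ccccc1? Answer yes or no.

yes

Working along the chain:
  CH2COOCH2: –C(=O)–O–C with C on the carbonyl side → ester.
  CH2CONHCH2: –C(=O)–N– linkage → amide (the N is not an amine).
  CH2COOCH2: –C(=O)–O–C with C on the carbonyl side → ester.
  C6H5: –C6H5 phenyl ring → arene.
The CH2COOCH2 segment supplies the ester: –C(=O)–O–C with C on the carbonyl side → ester.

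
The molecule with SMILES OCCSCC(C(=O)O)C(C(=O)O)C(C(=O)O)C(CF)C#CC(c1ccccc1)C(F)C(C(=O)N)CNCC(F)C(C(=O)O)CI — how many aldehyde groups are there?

0

Taking each segment in turn:
  HOCH2: HO– on an sp³ carbon → alcohol.
  CH2SCH2: C–S–C linkage → sulfide (thioether).
  CH(COOH): pendant –COOH: carbonyl C bonded to C and –OH → carboxylic acid.
  CH(COOH): pendant –COOH: carbonyl C bonded to C and –OH → carboxylic acid.
  CH(COOH): pendant –COOH: carbonyl C bonded to C and –OH → carboxylic acid.
  CH(CH2F): pendant –CH2X: halogen on sp³ carbon → alkyl halide.
  C≡C: C≡C triple bond → alkyne.
  CH(C6H5): pendant –C6H5: benzene ring → arene.
  CH(F): halogen on an sp³ carbon → alkyl halide.
  CH(CONH2): pendant –CONH2: carbonyl C bonded to C and N → amide.
  CH2NHCH2: C–N–C with sp³ carbons and no adjacent C=O → amine (secondary).
  CH(F): halogen on an sp³ carbon → alkyl halide.
  CH(COOH): pendant –COOH: carbonyl C bonded to C and –OH → carboxylic acid.
  CH2I: halogen on an sp³ carbon → alkyl halide.
No segment is a aldehyde: CH(COOH) is carboxylic acid, not aldehyde; CH(COOH) is carboxylic acid, not aldehyde; CH(COOH) is carboxylic acid, not aldehyde. → 0.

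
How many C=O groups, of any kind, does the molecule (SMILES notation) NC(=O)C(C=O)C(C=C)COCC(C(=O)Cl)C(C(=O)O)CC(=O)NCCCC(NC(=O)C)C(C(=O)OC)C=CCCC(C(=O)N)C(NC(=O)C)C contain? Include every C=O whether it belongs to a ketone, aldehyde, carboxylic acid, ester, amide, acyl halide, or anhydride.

9

H2NCO: amide, 1 C=O (running total 1).
CH(CHO): aldehyde, 1 C=O (running total 2).
CH(COCl): acyl halide, 1 C=O (running total 3).
CH(COOH): carboxylic acid, 1 C=O (running total 4).
CH2CONHCH2: amide, 1 C=O (running total 5).
CH(NHCOCH3): amide, 1 C=O (running total 6).
CH(COOCH3): ester, 1 C=O (running total 7).
CH(CONH2): amide, 1 C=O (running total 8).
CH(NHCOCH3): amide, 1 C=O (running total 9).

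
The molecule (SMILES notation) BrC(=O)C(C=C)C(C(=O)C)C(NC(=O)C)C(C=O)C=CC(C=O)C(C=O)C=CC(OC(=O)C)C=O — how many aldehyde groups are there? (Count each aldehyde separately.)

4

–C(=O)Br: carbonyl C bonded to C and to a halogen → acyl halide (not alkyl halide).
pendant –CH=CH2: C=C double bond → alkene.
pendant –COCH3: carbonyl C bonded to two carbons → ketone.
pendant –NHC(=O)CH3: N bonded to a carbonyl → amide (not amine).
pendant –CHO: carbonyl C bonded to C and H → aldehyde.
C=C double bond → alkene.
pendant –CHO: carbonyl C bonded to C and H → aldehyde.
pendant –CHO: carbonyl C bonded to C and H → aldehyde.
C=C double bond → alkene.
pendant –OC(=O)CH3: an acyloxy group → ester.
terminal –CHO: carbonyl C bonded to H and C → aldehyde.
Aldehyde appears at: CH(CHO), CH(CHO), CH(CHO), CHO → 4.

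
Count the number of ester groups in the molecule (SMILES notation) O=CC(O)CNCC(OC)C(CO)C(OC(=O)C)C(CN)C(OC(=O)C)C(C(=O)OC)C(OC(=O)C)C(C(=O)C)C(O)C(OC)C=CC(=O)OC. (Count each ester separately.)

5

terminal –CHO: carbonyl C bonded to H and C → aldehyde.
–OH on an sp³ carbon → alcohol (secondary).
C–N–C with sp³ carbons and no adjacent C=O → amine (secondary).
pendant –OCH3: C–O–C with sp³ C, no adjacent C=O → ether.
pendant –CH2OH on an sp³ backbone C → alcohol.
pendant –OC(=O)CH3: an acyloxy group → ester.
pendant –CH2NH2: N on sp³ C, no adjacent C=O → amine.
pendant –OC(=O)CH3: an acyloxy group → ester.
pendant –COOCH3: carbonyl C bonded to C and –OCH3 → ester.
pendant –OC(=O)CH3: an acyloxy group → ester.
pendant –COCH3: carbonyl C bonded to two carbons → ketone.
–OH on an sp³ carbon → alcohol (secondary).
pendant –OCH3: C–O–C with sp³ C, no adjacent C=O → ether.
C=C double bond → alkene.
–C(=O)OCH3: carbonyl C bonded to C and to –OCH3 → ester (not ketone + ether).
Ester appears at: CH(OCOCH3), CH(OCOCH3), CH(COOCH3), CH(OCOCH3), COOCH3 → 5.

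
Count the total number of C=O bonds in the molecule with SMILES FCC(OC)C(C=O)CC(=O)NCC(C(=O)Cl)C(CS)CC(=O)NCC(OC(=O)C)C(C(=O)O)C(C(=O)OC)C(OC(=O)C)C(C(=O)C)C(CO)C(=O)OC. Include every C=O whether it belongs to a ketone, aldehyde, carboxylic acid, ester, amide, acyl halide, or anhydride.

10

CH(CHO): aldehyde, 1 C=O (running total 1).
CH2CONHCH2: amide, 1 C=O (running total 2).
CH(COCl): acyl halide, 1 C=O (running total 3).
CH2CONHCH2: amide, 1 C=O (running total 4).
CH(OCOCH3): ester, 1 C=O (running total 5).
CH(COOH): carboxylic acid, 1 C=O (running total 6).
CH(COOCH3): ester, 1 C=O (running total 7).
CH(OCOCH3): ester, 1 C=O (running total 8).
CH(COCH3): ketone, 1 C=O (running total 9).
COOCH3: ester, 1 C=O (running total 10).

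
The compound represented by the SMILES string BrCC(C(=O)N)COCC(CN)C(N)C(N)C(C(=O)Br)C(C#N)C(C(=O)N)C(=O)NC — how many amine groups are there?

3

Reading the structure from left to right:
  BrCH2: halogen on an sp³ carbon → alkyl halide.
  CH(CONH2): pendant –CONH2: carbonyl C bonded to C and N → amide.
  CH2OCH2: C–O–C with sp³ carbons on both sides and no adjacent C=O → ether.
  CH(CH2NH2): pendant –CH2NH2: N on sp³ C, no adjacent C=O → amine.
  CH(NH2): –NH2 on an sp³ carbon with no adjacent C=O → amine.
  CH(NH2): –NH2 on an sp³ carbon with no adjacent C=O → amine.
  CH(COBr): pendant –C(=O)X: carbonyl C bonded to C and halogen → acyl halide.
  CH(CN): pendant –C≡N: nitrile.
  CH(CONH2): pendant –CONH2: carbonyl C bonded to C and N → amide.
  CONHCH3: –C(=O)NHCH3: carbonyl C bonded to C and to N → amide (the N is not an amine).
Amine appears at: CH(CH2NH2), CH(NH2), CH(NH2) → 3.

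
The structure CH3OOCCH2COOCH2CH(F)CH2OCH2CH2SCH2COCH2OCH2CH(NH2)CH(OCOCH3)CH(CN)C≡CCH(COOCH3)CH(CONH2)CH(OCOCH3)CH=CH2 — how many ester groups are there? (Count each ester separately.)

5

Taking each segment in turn:
  CH3OOC: CH3O–C(=O)–: carbonyl C bonded to C and to –OCH3 → ester (not ketone + ether).
  CH2COOCH2: –C(=O)–O–C with C on the carbonyl side → ester.
  CH(F): halogen on an sp³ carbon → alkyl halide.
  CH2OCH2: C–O–C with sp³ carbons on both sides and no adjacent C=O → ether.
  CH2SCH2: C–S–C linkage → sulfide (thioether).
  CO: –C(=O)– with carbon on both sides → ketone.
  CH2OCH2: C–O–C with sp³ carbons on both sides and no adjacent C=O → ether.
  CH(NH2): –NH2 on an sp³ carbon with no adjacent C=O → amine.
  CH(OCOCH3): pendant –OC(=O)CH3: an acyloxy group → ester.
  CH(CN): pendant –C≡N: nitrile.
  C≡C: C≡C triple bond → alkyne.
  CH(COOCH3): pendant –COOCH3: carbonyl C bonded to C and –OCH3 → ester.
  CH(CONH2): pendant –CONH2: carbonyl C bonded to C and N → amide.
  CH(OCOCH3): pendant –OC(=O)CH3: an acyloxy group → ester.
  CH=CH2: C=C double bond → alkene.
Ester appears at: CH3OOC, CH2COOCH2, CH(OCOCH3), CH(COOCH3), CH(OCOCH3) → 5.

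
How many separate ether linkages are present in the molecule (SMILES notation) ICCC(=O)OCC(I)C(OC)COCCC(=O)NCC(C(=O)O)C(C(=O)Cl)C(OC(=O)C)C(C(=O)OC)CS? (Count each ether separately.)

halogen on an sp³ carbon → alkyl halide.
–C(=O)–O–C with C on the carbonyl side → ester.
halogen on an sp³ carbon → alkyl halide.
pendant –OCH3: C–O–C with sp³ C, no adjacent C=O → ether.
C–O–C with sp³ carbons on both sides and no adjacent C=O → ether.
–C(=O)–N– linkage → amide (the N is not an amine).
pendant –COOH: carbonyl C bonded to C and –OH → carboxylic acid.
pendant –C(=O)X: carbonyl C bonded to C and halogen → acyl halide.
pendant –OC(=O)CH3: an acyloxy group → ester.
pendant –COOCH3: carbonyl C bonded to C and –OCH3 → ester.
–SH on an sp³ carbon → thiol.
Ether appears at: CH(OCH3), CH2OCH2 → 2.

2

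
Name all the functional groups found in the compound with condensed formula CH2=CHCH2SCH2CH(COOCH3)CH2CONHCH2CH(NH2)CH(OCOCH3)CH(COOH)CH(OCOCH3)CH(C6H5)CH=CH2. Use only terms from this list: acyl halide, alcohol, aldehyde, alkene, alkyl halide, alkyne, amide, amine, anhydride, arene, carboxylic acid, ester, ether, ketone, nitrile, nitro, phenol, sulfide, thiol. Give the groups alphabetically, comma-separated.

alkene, amide, amine, arene, carboxylic acid, ester, sulfide

C=C double bond → alkene.
C–S–C linkage → sulfide (thioether).
pendant –COOCH3: carbonyl C bonded to C and –OCH3 → ester.
–C(=O)–N– linkage → amide (the N is not an amine).
–NH2 on an sp³ carbon with no adjacent C=O → amine.
pendant –OC(=O)CH3: an acyloxy group → ester.
pendant –COOH: carbonyl C bonded to C and –OH → carboxylic acid.
pendant –OC(=O)CH3: an acyloxy group → ester.
pendant –C6H5: benzene ring → arene.
C=C double bond → alkene.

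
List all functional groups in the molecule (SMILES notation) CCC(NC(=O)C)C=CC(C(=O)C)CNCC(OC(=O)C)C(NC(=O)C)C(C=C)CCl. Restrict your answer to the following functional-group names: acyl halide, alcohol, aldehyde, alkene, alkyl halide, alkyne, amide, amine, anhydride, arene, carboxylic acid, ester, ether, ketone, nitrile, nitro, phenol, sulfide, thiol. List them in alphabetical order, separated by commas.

alkene, alkyl halide, amide, amine, ester, ketone

pendant –NHC(=O)CH3: N bonded to a carbonyl → amide (not amine).
C=C double bond → alkene.
pendant –COCH3: carbonyl C bonded to two carbons → ketone.
C–N–C with sp³ carbons and no adjacent C=O → amine (secondary).
pendant –OC(=O)CH3: an acyloxy group → ester.
pendant –NHC(=O)CH3: N bonded to a carbonyl → amide (not amine).
pendant –CH=CH2: C=C double bond → alkene.
halogen on an sp³ carbon → alkyl halide.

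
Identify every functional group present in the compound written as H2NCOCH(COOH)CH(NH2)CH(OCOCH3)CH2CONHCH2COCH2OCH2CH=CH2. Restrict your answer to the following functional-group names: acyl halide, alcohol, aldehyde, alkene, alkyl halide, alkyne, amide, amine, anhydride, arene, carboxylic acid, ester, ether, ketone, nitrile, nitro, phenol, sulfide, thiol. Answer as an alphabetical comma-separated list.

–C(=O)NH2: carbonyl C bonded to C and to N → amide (the N is not a separate amine).
pendant –COOH: carbonyl C bonded to C and –OH → carboxylic acid.
–NH2 on an sp³ carbon with no adjacent C=O → amine.
pendant –OC(=O)CH3: an acyloxy group → ester.
–C(=O)–N– linkage → amide (the N is not an amine).
–C(=O)– with carbon on both sides → ketone.
C–O–C with sp³ carbons on both sides and no adjacent C=O → ether.
C=C double bond → alkene.

alkene, amide, amine, carboxylic acid, ester, ether, ketone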